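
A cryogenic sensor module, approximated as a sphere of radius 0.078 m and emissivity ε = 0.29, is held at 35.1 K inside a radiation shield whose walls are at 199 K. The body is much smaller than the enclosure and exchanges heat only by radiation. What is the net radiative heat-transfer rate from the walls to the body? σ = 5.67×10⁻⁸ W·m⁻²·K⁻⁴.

P_net ≈ 1.97 W

For a small grey body in a large enclosure: P_net = εσA(T_body⁴ − T_wall⁴).
A = 4πr² = 0.07645 m²; T_body⁴ − T_wall⁴ = 1.518×10⁶ − 1.568×10⁹ = -1.567×10⁹ K⁴.
|P_net| = 0.29·5.67×10⁻⁸·0.07645·1.567×10⁹.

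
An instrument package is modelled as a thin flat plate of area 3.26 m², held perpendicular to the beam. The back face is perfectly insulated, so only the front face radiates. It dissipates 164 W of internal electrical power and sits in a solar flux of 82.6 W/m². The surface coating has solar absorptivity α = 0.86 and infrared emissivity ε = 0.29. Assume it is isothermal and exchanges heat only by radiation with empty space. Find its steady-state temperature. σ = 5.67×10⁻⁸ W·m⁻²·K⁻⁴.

At steady state, absorbed solar power + internal power = radiated power.
Absorbed: α·S·A_cross = 0.86·82.6·3.260 = 231.6 W (cross-section A).
Total input = 231.6 + 164 = 395.6 W.
Radiated: εσ·A_surf·T⁴ with A_surf = A = 3.260 m².
T⁴ = 395.6/(0.29·5.67×10⁻⁸·3.260) = 7.380×10⁹ K⁴.

T ≈ 293 K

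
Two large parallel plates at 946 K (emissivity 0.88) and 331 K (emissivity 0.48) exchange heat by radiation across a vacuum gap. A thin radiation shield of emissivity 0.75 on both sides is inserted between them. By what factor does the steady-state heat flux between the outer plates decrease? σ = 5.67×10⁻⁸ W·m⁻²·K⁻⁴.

factor ≈ 1.75

Without shield: q₀ = σΔ(T⁴)/(1/ε₁+1/ε₂−1) with denominator 2.220.
With shield the two gaps are in series; the resistances add: (1/ε₁+1/ε_s−1)+(1/ε_s+1/ε₂−1) = 1.470+2.417 = 3.886.
Heat-flux ratio q₀/q = 3.886/2.220.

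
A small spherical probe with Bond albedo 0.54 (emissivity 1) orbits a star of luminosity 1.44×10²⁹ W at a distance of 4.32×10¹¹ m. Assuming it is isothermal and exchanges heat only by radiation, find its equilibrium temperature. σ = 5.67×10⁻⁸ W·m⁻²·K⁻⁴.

First find the stellar flux at distance d: S = L/(4πd²) = 1.44×10²⁹/(4π·(4.32×10¹¹)²) = 61400 W/m².
For an isothermal sphere, absorbed (1−a)S·πr² = emitted σ·4πr²·T⁴, so T⁴ = (1−a)S/(4σ).
T⁴ = 0.460·61400/(4·5.67×10⁻⁸) = 1.245×10¹¹ K⁴.

T ≈ 594 K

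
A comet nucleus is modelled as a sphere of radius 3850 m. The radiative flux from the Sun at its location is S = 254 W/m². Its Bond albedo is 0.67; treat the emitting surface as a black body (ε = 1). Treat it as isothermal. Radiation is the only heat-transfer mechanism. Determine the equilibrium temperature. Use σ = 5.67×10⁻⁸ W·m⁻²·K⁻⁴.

At equilibrium, absorbed power = emitted power.
Absorbing cross-section = πr² = 4.657×10⁷ m²; emitting surface = 4πr² = 1.863×10⁸ m² (ratio 4).
(1−a)S·A_cross = εσ·A_surf·T⁴  ⇒  T⁴ = (1−a)S/(4σ).
T⁴ = 0.330·254/(4·5.67×10⁻⁸) = 3.696×10⁸ K⁴.
T = (3.696×10⁸)^(1/4).

T ≈ 139 K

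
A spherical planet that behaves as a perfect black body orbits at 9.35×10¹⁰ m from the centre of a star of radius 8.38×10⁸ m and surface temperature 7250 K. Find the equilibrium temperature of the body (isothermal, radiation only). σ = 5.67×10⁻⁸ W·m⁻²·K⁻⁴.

The star's surface emits σT_*⁴; at distance d the flux is S = σT_*⁴(R_*/d)².
S = 5.67×10⁻⁸·(7250)⁴·(8.38×10⁸/9.35×10¹⁰)² = 12580 W/m².
For an isothermal sphere T⁴ = (1−a)S/(4σ) = 5.548×10¹⁰ K⁴.

T ≈ 485 K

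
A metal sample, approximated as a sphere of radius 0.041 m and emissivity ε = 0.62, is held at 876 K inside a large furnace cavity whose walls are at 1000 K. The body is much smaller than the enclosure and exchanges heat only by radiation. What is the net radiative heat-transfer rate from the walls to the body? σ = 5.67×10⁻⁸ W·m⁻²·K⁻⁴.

P_net ≈ 305 W

For a small grey body in a large enclosure: P_net = εσA(T_body⁴ − T_wall⁴).
A = 4πr² = 0.02112 m²; T_body⁴ − T_wall⁴ = 5.889×10¹¹ − 1.000×10¹² = -4.111×10¹¹ K⁴.
|P_net| = 0.62·5.67×10⁻⁸·0.02112·4.111×10¹¹.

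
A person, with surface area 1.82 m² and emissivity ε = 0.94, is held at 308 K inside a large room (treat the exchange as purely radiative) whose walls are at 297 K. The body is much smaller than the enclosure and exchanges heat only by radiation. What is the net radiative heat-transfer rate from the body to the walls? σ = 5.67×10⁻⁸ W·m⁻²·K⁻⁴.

For a small grey body in a large enclosure: P_net = εσA(T_body⁴ − T_wall⁴).
A = 1.82 m²; T_body⁴ − T_wall⁴ = 8.999×10⁹ − 7.781×10⁹ = 1.218×10⁹ K⁴.
|P_net| = 0.94·5.67×10⁻⁸·1.820·1.218×10⁹.

P_net ≈ 118 W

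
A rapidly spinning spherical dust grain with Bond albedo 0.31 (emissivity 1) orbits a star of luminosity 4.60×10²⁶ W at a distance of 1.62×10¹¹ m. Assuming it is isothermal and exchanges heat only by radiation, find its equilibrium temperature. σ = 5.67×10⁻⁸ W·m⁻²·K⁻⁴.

T ≈ 255 K

First find the stellar flux at distance d: S = L/(4πd²) = 4.60×10²⁶/(4π·(1.62×10¹¹)²) = 1395 W/m².
For an isothermal sphere, absorbed (1−a)S·πr² = emitted σ·4πr²·T⁴, so T⁴ = (1−a)S/(4σ).
T⁴ = 0.690·1395/(4·5.67×10⁻⁸) = 4.243×10⁹ K⁴.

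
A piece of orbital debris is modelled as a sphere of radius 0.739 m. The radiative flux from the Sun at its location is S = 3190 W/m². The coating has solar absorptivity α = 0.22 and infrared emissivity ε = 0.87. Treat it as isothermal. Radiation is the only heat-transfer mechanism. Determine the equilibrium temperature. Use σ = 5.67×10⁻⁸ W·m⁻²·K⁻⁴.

At equilibrium, absorbed power = emitted power.
Absorbing cross-section = πr² = 1.716 m²; emitting surface = 4πr² = 6.863 m² (ratio 4).
αS·A_cross = εσ·A_surf·T⁴  ⇒  T⁴ = αS/(ε·4σ).
T⁴ = 0.220·3190/(0.87·4·5.67×10⁻⁸) = 3.557×10⁹ K⁴.
T = (3.557×10⁹)^(1/4).

T ≈ 244 K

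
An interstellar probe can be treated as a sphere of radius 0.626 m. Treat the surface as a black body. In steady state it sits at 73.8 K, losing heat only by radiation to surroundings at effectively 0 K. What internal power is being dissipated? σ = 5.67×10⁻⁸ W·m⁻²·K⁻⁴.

Steady state: P = εσA T⁴.
A = 4πr² = 4.924 m²; T⁴ = (73.8)⁴ = 2.966×10⁷ K⁴.
P = 1.0 × 5.67×10⁻⁸ × 4.924 × 2.966×10⁷.

P ≈ 8.28 W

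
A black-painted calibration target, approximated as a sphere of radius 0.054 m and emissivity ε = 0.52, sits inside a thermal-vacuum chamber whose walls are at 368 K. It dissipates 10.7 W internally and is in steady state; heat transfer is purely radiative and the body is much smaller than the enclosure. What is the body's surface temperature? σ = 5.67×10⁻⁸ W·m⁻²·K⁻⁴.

For a small grey body in a large enclosure, net radiated power = εσA(T⁴ − T_w⁴).
Steady state: P = εσA(T⁴ − T_w⁴) with A = 4πr² = 0.03664 m².
T⁴ = P/(εσA) + T_w⁴ = 10.7/(0.52·5.67×10⁻⁸·0.03664) + (368)⁴
    = 9.904×10⁹ + 1.834×10¹⁰ = 2.824×10¹⁰ K⁴.

T ≈ 410 K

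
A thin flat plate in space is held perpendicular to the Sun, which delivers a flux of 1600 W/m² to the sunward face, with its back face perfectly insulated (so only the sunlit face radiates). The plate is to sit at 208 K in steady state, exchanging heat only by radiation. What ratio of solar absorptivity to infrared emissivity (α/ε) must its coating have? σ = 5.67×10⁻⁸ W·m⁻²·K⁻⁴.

Balance: αS·A = εσ·1A·T⁴ ⇒ α/ε = σT⁴/S.
α/ε = 5.67×10⁻⁸·(208)⁴/1600 = 5.67×10⁻⁸·1.872×10⁹/1600.

α/ε ≈ 0.0663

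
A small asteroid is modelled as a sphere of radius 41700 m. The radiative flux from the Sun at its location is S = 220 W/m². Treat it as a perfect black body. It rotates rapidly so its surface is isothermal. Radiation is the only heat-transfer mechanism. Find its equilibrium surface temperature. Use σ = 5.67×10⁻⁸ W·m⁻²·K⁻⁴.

T ≈ 176 K

At equilibrium, absorbed power = emitted power.
Absorbing cross-section = πr² = 5.463×10⁹ m²; emitting surface = 4πr² = 2.185×10¹⁰ m² (ratio 4).
S·A_cross = εσ·A_surf·T⁴  ⇒  T⁴ = S/(4σ).
T⁴ = 1.00·220/(4·5.67×10⁻⁸) = 9.700×10⁸ K⁴.
T = (9.700×10⁸)^(1/4).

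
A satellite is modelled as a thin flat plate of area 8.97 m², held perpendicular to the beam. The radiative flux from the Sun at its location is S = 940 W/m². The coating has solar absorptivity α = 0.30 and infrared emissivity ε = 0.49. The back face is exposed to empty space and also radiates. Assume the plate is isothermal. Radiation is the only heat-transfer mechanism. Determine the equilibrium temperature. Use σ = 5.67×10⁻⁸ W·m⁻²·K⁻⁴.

T ≈ 267 K

At equilibrium, absorbed power = emitted power.
Absorbing cross-section = A = 8.970 m²; emitting surface = 2A = 17.94 m² (ratio 2).
αS·A_cross = εσ·A_surf·T⁴  ⇒  T⁴ = αS/(ε·2σ).
T⁴ = 0.300·940/(0.49·2·5.67×10⁻⁸) = 5.075×10⁹ K⁴.
T = (5.075×10⁹)^(1/4).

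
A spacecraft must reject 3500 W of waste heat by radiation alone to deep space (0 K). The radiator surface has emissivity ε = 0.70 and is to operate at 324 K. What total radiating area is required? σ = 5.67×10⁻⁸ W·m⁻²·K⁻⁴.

P = εσA T⁴ ⇒ A = P/(εσT⁴).
T⁴ = 1.102×10¹⁰ K⁴.
A = 3500/(0.70 × 5.67×10⁻⁸ × 1.102×10¹⁰).

A ≈ 8.00 m²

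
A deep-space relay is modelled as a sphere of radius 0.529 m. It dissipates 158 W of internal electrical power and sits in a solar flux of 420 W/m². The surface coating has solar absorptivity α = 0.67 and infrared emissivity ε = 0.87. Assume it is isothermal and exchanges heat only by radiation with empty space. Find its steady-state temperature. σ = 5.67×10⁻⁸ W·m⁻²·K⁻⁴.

At steady state, absorbed solar power + internal power = radiated power.
Absorbed: α·S·A_cross = 0.67·420·0.8791 = 247.4 W (cross-section πr²).
Total input = 247.4 + 158 = 405.4 W.
Radiated: εσ·A_surf·T⁴ with A_surf = 4πr² = 3.517 m².
T⁴ = 405.4/(0.87·5.67×10⁻⁸·3.517) = 2.337×10⁹ K⁴.

T ≈ 220 K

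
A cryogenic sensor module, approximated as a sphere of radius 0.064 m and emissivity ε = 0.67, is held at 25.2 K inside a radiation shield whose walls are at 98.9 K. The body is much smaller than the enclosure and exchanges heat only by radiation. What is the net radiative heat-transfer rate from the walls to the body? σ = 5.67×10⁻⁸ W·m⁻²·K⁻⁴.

For a small grey body in a large enclosure: P_net = εσA(T_body⁴ − T_wall⁴).
A = 4πr² = 0.05147 m²; T_body⁴ − T_wall⁴ = 4.033×10⁵ − 9.567×10⁷ = -9.527×10⁷ K⁴.
|P_net| = 0.67·5.67×10⁻⁸·0.05147·9.527×10⁷.

P_net ≈ 0.186 W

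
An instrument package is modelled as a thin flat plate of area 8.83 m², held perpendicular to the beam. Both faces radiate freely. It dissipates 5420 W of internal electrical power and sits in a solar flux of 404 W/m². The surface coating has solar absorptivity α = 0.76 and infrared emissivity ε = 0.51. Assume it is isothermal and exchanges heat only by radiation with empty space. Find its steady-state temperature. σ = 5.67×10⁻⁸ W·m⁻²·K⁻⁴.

T ≈ 355 K

At steady state, absorbed solar power + internal power = radiated power.
Absorbed: α·S·A_cross = 0.76·404·8.830 = 2711 W (cross-section A).
Total input = 2711 + 5420 = 8131 W.
Radiated: εσ·A_surf·T⁴ with A_surf = 2A = 17.66 m².
T⁴ = 8131/(0.51·5.67×10⁻⁸·17.66) = 1.592×10¹⁰ K⁴.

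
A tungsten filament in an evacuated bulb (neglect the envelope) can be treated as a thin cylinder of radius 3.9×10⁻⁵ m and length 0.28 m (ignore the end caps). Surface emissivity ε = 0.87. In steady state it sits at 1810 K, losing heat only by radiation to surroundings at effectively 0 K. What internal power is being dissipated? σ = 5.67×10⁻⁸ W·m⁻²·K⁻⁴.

Steady state: P = εσA T⁴.
A = 2πrL = 6.861×10⁻⁵ m²; T⁴ = (1810)⁴ = 1.073×10¹³ K⁴.
P = 0.87 × 5.67×10⁻⁸ × 6.861×10⁻⁵ × 1.073×10¹³.

P ≈ 36.3 W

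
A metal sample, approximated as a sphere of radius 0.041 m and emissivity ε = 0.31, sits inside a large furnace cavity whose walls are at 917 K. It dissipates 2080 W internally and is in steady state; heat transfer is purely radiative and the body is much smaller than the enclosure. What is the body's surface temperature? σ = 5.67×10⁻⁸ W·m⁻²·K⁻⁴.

For a small grey body in a large enclosure, net radiated power = εσA(T⁴ − T_w⁴).
Steady state: P = εσA(T⁴ − T_w⁴) with A = 4πr² = 0.02112 m².
T⁴ = P/(εσA) + T_w⁴ = 2080/(0.31·5.67×10⁻⁸·0.02112) + (917)⁴
    = 5.602×10¹² + 7.071×10¹¹ = 6.309×10¹² K⁴.

T ≈ 1580 K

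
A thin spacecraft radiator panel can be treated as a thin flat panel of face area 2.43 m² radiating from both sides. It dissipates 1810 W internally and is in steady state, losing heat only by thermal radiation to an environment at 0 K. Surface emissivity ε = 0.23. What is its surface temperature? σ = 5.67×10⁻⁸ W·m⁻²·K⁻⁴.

Steady state: internal power = radiated power, P = εσA T⁴.
Radiating area A = 2·2.43 = 4.860 m².
T⁴ = P/(εσA) = 1810/(0.23·5.67×10⁻⁸·4.860) = 2.856×10¹⁰ K⁴.
T = (2.856×10¹⁰)^(1/4).

T ≈ 411 K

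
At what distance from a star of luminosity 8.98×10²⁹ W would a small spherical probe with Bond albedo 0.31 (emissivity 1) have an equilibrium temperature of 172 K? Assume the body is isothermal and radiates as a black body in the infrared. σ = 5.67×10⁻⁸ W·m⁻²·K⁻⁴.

For an isothermal black-emitting sphere, (1−a)S·πr² = σ·4πr²·T⁴ ⇒ S = 4σT⁴/(1−a).
S = 4·5.67×10⁻⁸·(172)⁴/0.690 = 287.7 W/m².
Flux falls as S = L/(4πd²), so d = √(L/(4πS)) = √(8.98×10²⁹/(4π·287.7)).

d ≈ 1.58×10¹³ m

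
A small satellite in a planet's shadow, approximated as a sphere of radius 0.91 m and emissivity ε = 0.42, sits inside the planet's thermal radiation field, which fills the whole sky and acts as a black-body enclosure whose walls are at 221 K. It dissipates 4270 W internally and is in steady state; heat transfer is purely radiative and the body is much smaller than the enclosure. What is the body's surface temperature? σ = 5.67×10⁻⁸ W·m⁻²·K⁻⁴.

For a small grey body in a large enclosure, net radiated power = εσA(T⁴ − T_w⁴).
Steady state: P = εσA(T⁴ − T_w⁴) with A = 4πr² = 10.41 m².
T⁴ = P/(εσA) + T_w⁴ = 4270/(0.42·5.67×10⁻⁸·10.41) + (221)⁴
    = 1.723×10¹⁰ + 2.385×10⁹ = 1.962×10¹⁰ K⁴.

T ≈ 374 K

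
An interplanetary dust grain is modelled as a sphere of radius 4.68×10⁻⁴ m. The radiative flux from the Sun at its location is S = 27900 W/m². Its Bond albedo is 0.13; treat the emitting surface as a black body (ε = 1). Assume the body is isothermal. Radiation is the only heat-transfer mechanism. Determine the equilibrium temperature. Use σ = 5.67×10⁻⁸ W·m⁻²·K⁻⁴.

T ≈ 572 K

At equilibrium, absorbed power = emitted power.
Absorbing cross-section = πr² = 6.881×10⁻⁷ m²; emitting surface = 4πr² = 2.752×10⁻⁶ m² (ratio 4).
(1−a)S·A_cross = εσ·A_surf·T⁴  ⇒  T⁴ = (1−a)S/(4σ).
T⁴ = 0.870·27900/(4·5.67×10⁻⁸) = 1.070×10¹¹ K⁴.
T = (1.070×10¹¹)^(1/4).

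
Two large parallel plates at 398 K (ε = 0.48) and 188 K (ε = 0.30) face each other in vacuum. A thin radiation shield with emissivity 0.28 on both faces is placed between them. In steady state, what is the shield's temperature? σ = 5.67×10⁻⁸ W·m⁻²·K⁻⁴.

In steady state the net flux on the hot side equals that on the cold side.
σ(T₁⁴−T_s⁴)/D₁ = σ(T_s⁴−T₂⁴)/D₂, with D₁ = 1/ε₁+1/ε_s−1 = 4.655, D₂ = 1/ε_s+1/ε₂−1 = 5.905.
Solve for T_s⁴: T_s⁴ = (D₂·T₁⁴ + D₁·T₂⁴)/(D₁+D₂) = 1.458×10¹⁰ K⁴.

T_s ≈ 347 K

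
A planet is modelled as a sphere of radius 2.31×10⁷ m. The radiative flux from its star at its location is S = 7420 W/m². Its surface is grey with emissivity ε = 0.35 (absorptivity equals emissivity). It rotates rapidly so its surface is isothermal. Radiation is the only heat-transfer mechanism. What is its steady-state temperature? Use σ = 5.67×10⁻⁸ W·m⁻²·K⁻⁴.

T ≈ 425 K

At equilibrium, absorbed power = emitted power.
Absorbing cross-section = πr² = 1.676×10¹⁵ m²; emitting surface = 4πr² = 6.706×10¹⁵ m² (ratio 4).
εS·A_cross = εσ·A_surf·T⁴  ⇒  T⁴ = S/(4σ)   (ε cancels).
T⁴ = 7420/(4·5.67×10⁻⁸) = 3.272×10¹⁰ K⁴.
T = (3.272×10¹⁰)^(1/4).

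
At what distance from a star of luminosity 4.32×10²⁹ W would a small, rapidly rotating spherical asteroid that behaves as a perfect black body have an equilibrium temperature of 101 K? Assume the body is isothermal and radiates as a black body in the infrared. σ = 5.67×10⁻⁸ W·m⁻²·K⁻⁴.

For an isothermal black-emitting sphere, (1−a)S·πr² = σ·4πr²·T⁴ ⇒ S = 4σT⁴/(1−a).
S = 4·5.67×10⁻⁸·(101)⁴/1.00 = 23.60 W/m².
Flux falls as S = L/(4πd²), so d = √(L/(4πS)) = √(4.32×10²⁹/(4π·23.60)).

d ≈ 3.82×10¹³ m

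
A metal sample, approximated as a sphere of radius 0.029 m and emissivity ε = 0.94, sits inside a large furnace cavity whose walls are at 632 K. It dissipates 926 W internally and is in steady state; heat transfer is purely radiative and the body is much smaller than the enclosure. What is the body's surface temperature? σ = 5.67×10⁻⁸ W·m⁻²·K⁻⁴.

T ≈ 1160 K

For a small grey body in a large enclosure, net radiated power = εσA(T⁴ − T_w⁴).
Steady state: P = εσA(T⁴ − T_w⁴) with A = 4πr² = 0.01057 m².
T⁴ = P/(εσA) + T_w⁴ = 926/(0.94·5.67×10⁻⁸·0.01057) + (632)⁴
    = 1.644×10¹² + 1.595×10¹¹ = 1.804×10¹² K⁴.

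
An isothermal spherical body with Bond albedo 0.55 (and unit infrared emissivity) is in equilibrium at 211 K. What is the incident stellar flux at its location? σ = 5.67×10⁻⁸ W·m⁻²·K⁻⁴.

(1−a)S·πr² = σ·4πr²·T⁴ ⇒ S = 4σT⁴/(1−a).
S = 4·5.67×10⁻⁸·1.982×10⁹/0.450.

S ≈ 999 W/m²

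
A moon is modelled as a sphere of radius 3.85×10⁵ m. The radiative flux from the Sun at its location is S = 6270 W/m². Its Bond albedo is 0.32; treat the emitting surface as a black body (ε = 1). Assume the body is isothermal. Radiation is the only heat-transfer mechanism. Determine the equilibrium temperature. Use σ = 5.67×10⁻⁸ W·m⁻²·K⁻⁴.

At equilibrium, absorbed power = emitted power.
Absorbing cross-section = πr² = 4.657×10¹¹ m²; emitting surface = 4πr² = 1.863×10¹² m² (ratio 4).
(1−a)S·A_cross = εσ·A_surf·T⁴  ⇒  T⁴ = (1−a)S/(4σ).
T⁴ = 0.680·6270/(4·5.67×10⁻⁸) = 1.880×10¹⁰ K⁴.
T = (1.880×10¹⁰)^(1/4).

T ≈ 370 K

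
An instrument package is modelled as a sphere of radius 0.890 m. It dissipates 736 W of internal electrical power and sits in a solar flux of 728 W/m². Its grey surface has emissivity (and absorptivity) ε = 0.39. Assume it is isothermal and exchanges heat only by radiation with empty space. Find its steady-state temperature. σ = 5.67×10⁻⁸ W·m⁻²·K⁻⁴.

T ≈ 285 K

At steady state, absorbed solar power + internal power = radiated power.
Absorbed: α·S·A_cross = 0.39·728·2.488 = 706.5 W (cross-section πr²).
Total input = 706.5 + 736 = 1443 W.
Radiated: εσ·A_surf·T⁴ with A_surf = 4πr² = 9.954 m².
T⁴ = 1443/(0.39·5.67×10⁻⁸·9.954) = 6.554×10⁹ K⁴.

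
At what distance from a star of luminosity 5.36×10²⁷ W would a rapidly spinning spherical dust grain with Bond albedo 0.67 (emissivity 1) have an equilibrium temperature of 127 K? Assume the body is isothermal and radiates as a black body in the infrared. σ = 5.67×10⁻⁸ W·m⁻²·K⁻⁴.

For an isothermal black-emitting sphere, (1−a)S·πr² = σ·4πr²·T⁴ ⇒ S = 4σT⁴/(1−a).
S = 4·5.67×10⁻⁸·(127)⁴/0.330 = 178.8 W/m².
Flux falls as S = L/(4πd²), so d = √(L/(4πS)) = √(5.36×10²⁷/(4π·178.8)).

d ≈ 1.54×10¹² m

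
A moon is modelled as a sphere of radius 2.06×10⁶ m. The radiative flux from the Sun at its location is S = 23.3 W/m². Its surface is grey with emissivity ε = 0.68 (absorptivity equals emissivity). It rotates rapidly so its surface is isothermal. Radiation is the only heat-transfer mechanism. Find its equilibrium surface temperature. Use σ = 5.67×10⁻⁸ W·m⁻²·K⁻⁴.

T ≈ 101 K

At equilibrium, absorbed power = emitted power.
Absorbing cross-section = πr² = 1.333×10¹³ m²; emitting surface = 4πr² = 5.333×10¹³ m² (ratio 4).
εS·A_cross = εσ·A_surf·T⁴  ⇒  T⁴ = S/(4σ)   (ε cancels).
T⁴ = 23.3/(4·5.67×10⁻⁸) = 1.027×10⁸ K⁴.
T = (1.027×10⁸)^(1/4).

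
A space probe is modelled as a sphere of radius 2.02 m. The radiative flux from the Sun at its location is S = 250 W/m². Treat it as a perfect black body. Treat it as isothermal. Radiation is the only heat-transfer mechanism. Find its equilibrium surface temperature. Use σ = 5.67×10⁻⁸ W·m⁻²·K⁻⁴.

T ≈ 182 K

At equilibrium, absorbed power = emitted power.
Absorbing cross-section = πr² = 12.82 m²; emitting surface = 4πr² = 51.28 m² (ratio 4).
S·A_cross = εσ·A_surf·T⁴  ⇒  T⁴ = S/(4σ).
T⁴ = 1.00·250/(4·5.67×10⁻⁸) = 1.102×10⁹ K⁴.
T = (1.102×10⁹)^(1/4).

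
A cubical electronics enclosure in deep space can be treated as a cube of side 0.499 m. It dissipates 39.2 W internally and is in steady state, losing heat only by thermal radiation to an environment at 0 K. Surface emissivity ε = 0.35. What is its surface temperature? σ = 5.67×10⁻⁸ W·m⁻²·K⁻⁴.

T ≈ 191 K

Steady state: internal power = radiated power, P = εσA T⁴.
Radiating area A = 6L² = 1.494 m².
T⁴ = P/(εσA) = 39.2/(0.35·5.67×10⁻⁸·1.494) = 1.322×10⁹ K⁴.
T = (1.322×10⁹)^(1/4).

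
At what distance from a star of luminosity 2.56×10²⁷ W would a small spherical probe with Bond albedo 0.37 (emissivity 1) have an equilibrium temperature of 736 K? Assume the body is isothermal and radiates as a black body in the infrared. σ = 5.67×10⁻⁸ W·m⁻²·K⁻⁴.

d ≈ 4.39×10¹⁰ m

For an isothermal black-emitting sphere, (1−a)S·πr² = σ·4πr²·T⁴ ⇒ S = 4σT⁴/(1−a).
S = 4·5.67×10⁻⁸·(736)⁴/0.630 = 1.056×10⁵ W/m².
Flux falls as S = L/(4πd²), so d = √(L/(4πS)) = √(2.56×10²⁷/(4π·1.056×10⁵)).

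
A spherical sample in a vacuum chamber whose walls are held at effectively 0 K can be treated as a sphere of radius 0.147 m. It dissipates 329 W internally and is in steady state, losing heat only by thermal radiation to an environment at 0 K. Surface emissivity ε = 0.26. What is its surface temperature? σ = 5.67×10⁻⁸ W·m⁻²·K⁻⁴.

Steady state: internal power = radiated power, P = εσA T⁴.
Radiating area A = 4πr² = 0.2715 m².
T⁴ = P/(εσA) = 329/(0.26·5.67×10⁻⁸·0.2715) = 8.219×10¹⁰ K⁴.
T = (8.219×10¹⁰)^(1/4).

T ≈ 535 K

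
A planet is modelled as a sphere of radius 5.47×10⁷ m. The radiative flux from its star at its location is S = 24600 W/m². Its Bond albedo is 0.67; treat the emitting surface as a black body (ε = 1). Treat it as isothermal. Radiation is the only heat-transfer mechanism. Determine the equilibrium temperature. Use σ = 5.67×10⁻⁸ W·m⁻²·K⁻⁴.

T ≈ 435 K

At equilibrium, absorbed power = emitted power.
Absorbing cross-section = πr² = 9.400×10¹⁵ m²; emitting surface = 4πr² = 3.760×10¹⁶ m² (ratio 4).
(1−a)S·A_cross = εσ·A_surf·T⁴  ⇒  T⁴ = (1−a)S/(4σ).
T⁴ = 0.330·24600/(4·5.67×10⁻⁸) = 3.579×10¹⁰ K⁴.
T = (3.579×10¹⁰)^(1/4).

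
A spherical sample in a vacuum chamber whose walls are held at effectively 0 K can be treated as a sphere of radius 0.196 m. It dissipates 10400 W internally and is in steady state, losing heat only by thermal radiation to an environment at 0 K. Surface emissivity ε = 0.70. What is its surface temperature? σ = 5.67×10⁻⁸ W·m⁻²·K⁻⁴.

T ≈ 858 K

Steady state: internal power = radiated power, P = εσA T⁴.
Radiating area A = 4πr² = 0.4827 m².
T⁴ = P/(εσA) = 10400/(0.70·5.67×10⁻⁸·0.4827) = 5.428×10¹¹ K⁴.
T = (5.428×10¹¹)^(1/4).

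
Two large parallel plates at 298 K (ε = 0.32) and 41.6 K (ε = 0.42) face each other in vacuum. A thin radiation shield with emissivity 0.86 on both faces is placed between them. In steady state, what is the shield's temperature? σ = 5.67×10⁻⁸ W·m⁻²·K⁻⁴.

T_s ≈ 242 K

In steady state the net flux on the hot side equals that on the cold side.
σ(T₁⁴−T_s⁴)/D₁ = σ(T_s⁴−T₂⁴)/D₂, with D₁ = 1/ε₁+1/ε_s−1 = 3.288, D₂ = 1/ε_s+1/ε₂−1 = 2.544.
Solve for T_s⁴: T_s⁴ = (D₂·T₁⁴ + D₁·T₂⁴)/(D₁+D₂) = 3.442×10⁹ K⁴.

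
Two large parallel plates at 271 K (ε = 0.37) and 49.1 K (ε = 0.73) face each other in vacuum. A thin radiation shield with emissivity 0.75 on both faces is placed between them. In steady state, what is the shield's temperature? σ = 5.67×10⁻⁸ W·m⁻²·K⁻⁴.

In steady state the net flux on the hot side equals that on the cold side.
σ(T₁⁴−T_s⁴)/D₁ = σ(T_s⁴−T₂⁴)/D₂, with D₁ = 1/ε₁+1/ε_s−1 = 3.036, D₂ = 1/ε_s+1/ε₂−1 = 1.703.
Solve for T_s⁴: T_s⁴ = (D₂·T₁⁴ + D₁·T₂⁴)/(D₁+D₂) = 1.942×10⁹ K⁴.

T_s ≈ 210 K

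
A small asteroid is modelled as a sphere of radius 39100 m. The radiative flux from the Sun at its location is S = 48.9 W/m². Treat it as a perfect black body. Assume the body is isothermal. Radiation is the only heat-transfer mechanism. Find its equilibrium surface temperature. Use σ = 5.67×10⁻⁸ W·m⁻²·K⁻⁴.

At equilibrium, absorbed power = emitted power.
Absorbing cross-section = πr² = 4.803×10⁹ m²; emitting surface = 4πr² = 1.921×10¹⁰ m² (ratio 4).
S·A_cross = εσ·A_surf·T⁴  ⇒  T⁴ = S/(4σ).
T⁴ = 1.00·48.9/(4·5.67×10⁻⁸) = 2.156×10⁸ K⁴.
T = (2.156×10⁸)^(1/4).

T ≈ 121 K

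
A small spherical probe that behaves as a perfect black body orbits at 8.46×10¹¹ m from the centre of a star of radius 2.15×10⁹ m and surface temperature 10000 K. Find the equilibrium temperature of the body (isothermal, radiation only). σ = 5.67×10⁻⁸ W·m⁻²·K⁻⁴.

T ≈ 356 K

The star's surface emits σT_*⁴; at distance d the flux is S = σT_*⁴(R_*/d)².
S = 5.67×10⁻⁸·(10000)⁴·(2.15×10⁹/8.46×10¹¹)² = 3662 W/m².
For an isothermal sphere T⁴ = (1−a)S/(4σ) = 1.615×10¹⁰ K⁴.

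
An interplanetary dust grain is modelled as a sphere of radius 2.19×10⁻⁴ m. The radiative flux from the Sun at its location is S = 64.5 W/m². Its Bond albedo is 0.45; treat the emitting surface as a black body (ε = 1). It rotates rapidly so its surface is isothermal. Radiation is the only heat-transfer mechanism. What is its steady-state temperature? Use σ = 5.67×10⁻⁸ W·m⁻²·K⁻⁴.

At equilibrium, absorbed power = emitted power.
Absorbing cross-section = πr² = 1.507×10⁻⁷ m²; emitting surface = 4πr² = 6.027×10⁻⁷ m² (ratio 4).
(1−a)S·A_cross = εσ·A_surf·T⁴  ⇒  T⁴ = (1−a)S/(4σ).
T⁴ = 0.550·64.5/(4·5.67×10⁻⁸) = 1.564×10⁸ K⁴.
T = (1.564×10⁸)^(1/4).

T ≈ 112 K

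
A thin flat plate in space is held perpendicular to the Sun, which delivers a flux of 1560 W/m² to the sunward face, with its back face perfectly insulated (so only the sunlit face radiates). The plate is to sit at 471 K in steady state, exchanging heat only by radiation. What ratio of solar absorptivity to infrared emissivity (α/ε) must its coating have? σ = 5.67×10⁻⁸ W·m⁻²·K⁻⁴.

Balance: αS·A = εσ·1A·T⁴ ⇒ α/ε = σT⁴/S.
α/ε = 5.67×10⁻⁸·(471)⁴/1560 = 5.67×10⁻⁸·4.921×10¹⁰/1560.

α/ε ≈ 1.79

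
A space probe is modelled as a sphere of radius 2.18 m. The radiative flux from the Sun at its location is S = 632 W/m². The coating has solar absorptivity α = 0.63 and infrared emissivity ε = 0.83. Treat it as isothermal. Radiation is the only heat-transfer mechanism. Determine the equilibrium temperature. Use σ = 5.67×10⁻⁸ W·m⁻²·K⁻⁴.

At equilibrium, absorbed power = emitted power.
Absorbing cross-section = πr² = 14.93 m²; emitting surface = 4πr² = 59.72 m² (ratio 4).
αS·A_cross = εσ·A_surf·T⁴  ⇒  T⁴ = αS/(ε·4σ).
T⁴ = 0.630·632/(0.83·4·5.67×10⁻⁸) = 2.115×10⁹ K⁴.
T = (2.115×10⁹)^(1/4).

T ≈ 214 K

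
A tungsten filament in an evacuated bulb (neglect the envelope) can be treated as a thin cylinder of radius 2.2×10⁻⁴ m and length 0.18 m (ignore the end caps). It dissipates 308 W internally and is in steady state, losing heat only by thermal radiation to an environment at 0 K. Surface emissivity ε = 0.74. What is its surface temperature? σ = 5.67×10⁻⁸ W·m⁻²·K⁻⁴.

T ≈ 2330 K

Steady state: internal power = radiated power, P = εσA T⁴.
Radiating area A = 2πrL = 2.488×10⁻⁴ m².
T⁴ = P/(εσA) = 308/(0.74·5.67×10⁻⁸·2.488×10⁻⁴) = 2.950×10¹³ K⁴.
T = (2.950×10¹³)^(1/4).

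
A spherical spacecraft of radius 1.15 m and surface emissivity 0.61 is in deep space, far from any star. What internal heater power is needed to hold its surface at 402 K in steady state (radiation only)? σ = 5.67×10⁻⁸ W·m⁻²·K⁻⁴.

P ≈ 15000 W

P = εσ·4πr²·T⁴.
4πr² = 16.62 m²; T⁴ = 2.612×10¹⁰ K⁴.
P = 0.61·5.67×10⁻⁸·16.62·2.612×10¹⁰.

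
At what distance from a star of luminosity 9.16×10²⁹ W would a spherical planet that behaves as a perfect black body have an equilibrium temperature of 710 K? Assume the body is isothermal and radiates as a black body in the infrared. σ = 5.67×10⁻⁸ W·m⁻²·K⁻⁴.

d ≈ 1.12×10¹² m

For an isothermal black-emitting sphere, (1−a)S·πr² = σ·4πr²·T⁴ ⇒ S = 4σT⁴/(1−a).
S = 4·5.67×10⁻⁸·(710)⁴/1.00 = 57630 W/m².
Flux falls as S = L/(4πd²), so d = √(L/(4πS)) = √(9.16×10²⁹/(4π·57630)).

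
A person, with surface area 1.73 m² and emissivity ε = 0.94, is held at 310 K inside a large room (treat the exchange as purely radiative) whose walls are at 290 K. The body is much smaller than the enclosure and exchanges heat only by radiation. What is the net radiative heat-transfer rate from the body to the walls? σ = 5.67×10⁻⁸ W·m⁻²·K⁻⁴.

P_net ≈ 199 W

For a small grey body in a large enclosure: P_net = εσA(T_body⁴ − T_wall⁴).
A = 1.73 m²; T_body⁴ − T_wall⁴ = 9.235×10⁹ − 7.073×10⁹ = 2.162×10⁹ K⁴.
|P_net| = 0.94·5.67×10⁻⁸·1.730·2.162×10⁹.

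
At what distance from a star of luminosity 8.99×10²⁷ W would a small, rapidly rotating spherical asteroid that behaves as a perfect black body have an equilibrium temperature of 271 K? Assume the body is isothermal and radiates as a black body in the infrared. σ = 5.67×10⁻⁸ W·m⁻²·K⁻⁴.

d ≈ 7.65×10¹¹ m

For an isothermal black-emitting sphere, (1−a)S·πr² = σ·4πr²·T⁴ ⇒ S = 4σT⁴/(1−a).
S = 4·5.67×10⁻⁸·(271)⁴/1.00 = 1223 W/m².
Flux falls as S = L/(4πd²), so d = √(L/(4πS)) = √(8.99×10²⁷/(4π·1223)).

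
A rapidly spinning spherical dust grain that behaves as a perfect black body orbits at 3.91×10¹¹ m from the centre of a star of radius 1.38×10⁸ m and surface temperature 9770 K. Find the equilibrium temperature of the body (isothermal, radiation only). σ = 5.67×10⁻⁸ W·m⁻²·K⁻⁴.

The star's surface emits σT_*⁴; at distance d the flux is S = σT_*⁴(R_*/d)².
S = 5.67×10⁻⁸·(9770)⁴·(1.38×10⁸/3.91×10¹¹)² = 64.35 W/m².
For an isothermal sphere T⁴ = (1−a)S/(4σ) = 2.837×10⁸ K⁴.

T ≈ 130 K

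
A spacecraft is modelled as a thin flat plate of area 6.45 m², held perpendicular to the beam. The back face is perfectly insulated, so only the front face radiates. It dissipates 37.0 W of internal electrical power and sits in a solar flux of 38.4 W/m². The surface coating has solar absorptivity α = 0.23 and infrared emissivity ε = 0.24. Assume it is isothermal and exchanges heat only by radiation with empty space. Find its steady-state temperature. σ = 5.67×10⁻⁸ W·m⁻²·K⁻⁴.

T ≈ 181 K

At steady state, absorbed solar power + internal power = radiated power.
Absorbed: α·S·A_cross = 0.23·38.4·6.450 = 56.97 W (cross-section A).
Total input = 56.97 + 37.0 = 93.97 W.
Radiated: εσ·A_surf·T⁴ with A_surf = A = 6.450 m².
T⁴ = 93.97/(0.24·5.67×10⁻⁸·6.450) = 1.071×10⁹ K⁴.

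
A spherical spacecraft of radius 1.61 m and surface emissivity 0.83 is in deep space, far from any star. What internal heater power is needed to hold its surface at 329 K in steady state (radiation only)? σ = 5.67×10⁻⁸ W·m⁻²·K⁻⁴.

P = εσ·4πr²·T⁴.
4πr² = 32.57 m²; T⁴ = 1.172×10¹⁰ K⁴.
P = 0.83·5.67×10⁻⁸·32.57·1.172×10¹⁰.

P ≈ 18000 W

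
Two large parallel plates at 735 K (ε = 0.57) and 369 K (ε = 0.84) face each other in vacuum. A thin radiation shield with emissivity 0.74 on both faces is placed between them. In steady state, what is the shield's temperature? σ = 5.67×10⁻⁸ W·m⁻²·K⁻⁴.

In steady state the net flux on the hot side equals that on the cold side.
σ(T₁⁴−T_s⁴)/D₁ = σ(T_s⁴−T₂⁴)/D₂, with D₁ = 1/ε₁+1/ε_s−1 = 2.106, D₂ = 1/ε_s+1/ε₂−1 = 1.542.
Solve for T_s⁴: T_s⁴ = (D₂·T₁⁴ + D₁·T₂⁴)/(D₁+D₂) = 1.341×10¹¹ K⁴.

T_s ≈ 605 K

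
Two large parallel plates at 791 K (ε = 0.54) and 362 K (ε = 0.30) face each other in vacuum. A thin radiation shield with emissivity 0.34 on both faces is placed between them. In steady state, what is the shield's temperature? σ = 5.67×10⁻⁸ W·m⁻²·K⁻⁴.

In steady state the net flux on the hot side equals that on the cold side.
σ(T₁⁴−T_s⁴)/D₁ = σ(T_s⁴−T₂⁴)/D₂, with D₁ = 1/ε₁+1/ε_s−1 = 3.793, D₂ = 1/ε_s+1/ε₂−1 = 5.275.
Solve for T_s⁴: T_s⁴ = (D₂·T₁⁴ + D₁·T₂⁴)/(D₁+D₂) = 2.349×10¹¹ K⁴.

T_s ≈ 696 K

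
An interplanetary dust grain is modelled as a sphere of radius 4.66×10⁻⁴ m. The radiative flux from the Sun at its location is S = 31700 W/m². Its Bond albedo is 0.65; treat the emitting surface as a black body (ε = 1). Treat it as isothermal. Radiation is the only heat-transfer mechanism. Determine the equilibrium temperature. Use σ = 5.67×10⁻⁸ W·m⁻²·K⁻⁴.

T ≈ 470 K

At equilibrium, absorbed power = emitted power.
Absorbing cross-section = πr² = 6.822×10⁻⁷ m²; emitting surface = 4πr² = 2.729×10⁻⁶ m² (ratio 4).
(1−a)S·A_cross = εσ·A_surf·T⁴  ⇒  T⁴ = (1−a)S/(4σ).
T⁴ = 0.350·31700/(4·5.67×10⁻⁸) = 4.892×10¹⁰ K⁴.
T = (4.892×10¹⁰)^(1/4).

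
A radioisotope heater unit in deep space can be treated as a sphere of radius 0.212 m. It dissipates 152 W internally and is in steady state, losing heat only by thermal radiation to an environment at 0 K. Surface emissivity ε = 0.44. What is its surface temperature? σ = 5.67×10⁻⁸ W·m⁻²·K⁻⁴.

T ≈ 322 K

Steady state: internal power = radiated power, P = εσA T⁴.
Radiating area A = 4πr² = 0.5648 m².
T⁴ = P/(εσA) = 152/(0.44·5.67×10⁻⁸·0.5648) = 1.079×10¹⁰ K⁴.
T = (1.079×10¹⁰)^(1/4).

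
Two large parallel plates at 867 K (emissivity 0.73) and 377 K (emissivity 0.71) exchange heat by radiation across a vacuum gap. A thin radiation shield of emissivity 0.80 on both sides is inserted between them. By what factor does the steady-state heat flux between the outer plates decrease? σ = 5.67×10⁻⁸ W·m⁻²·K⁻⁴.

Without shield: q₀ = σΔ(T⁴)/(1/ε₁+1/ε₂−1) with denominator 1.778.
With shield the two gaps are in series; the resistances add: (1/ε₁+1/ε_s−1)+(1/ε_s+1/ε₂−1) = 1.620+1.658 = 3.278.
Heat-flux ratio q₀/q = 3.278/1.778.

factor ≈ 1.84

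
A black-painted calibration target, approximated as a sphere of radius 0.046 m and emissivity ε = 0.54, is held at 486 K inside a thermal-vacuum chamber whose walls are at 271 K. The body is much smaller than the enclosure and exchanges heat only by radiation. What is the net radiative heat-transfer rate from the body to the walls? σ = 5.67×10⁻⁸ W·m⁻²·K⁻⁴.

For a small grey body in a large enclosure: P_net = εσA(T_body⁴ − T_wall⁴).
A = 4πr² = 0.02659 m²; T_body⁴ − T_wall⁴ = 5.579×10¹⁰ − 5.394×10⁹ = 5.039×10¹⁰ K⁴.
|P_net| = 0.54·5.67×10⁻⁸·0.02659·5.039×10¹⁰.

P_net ≈ 41.0 W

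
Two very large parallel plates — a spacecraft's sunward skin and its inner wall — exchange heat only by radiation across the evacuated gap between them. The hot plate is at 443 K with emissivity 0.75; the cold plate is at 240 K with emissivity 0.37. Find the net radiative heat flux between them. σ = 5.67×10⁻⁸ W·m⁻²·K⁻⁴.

For two infinite grey parallel plates, q = σ(T₁⁴ − T₂⁴)/(1/ε₁ + 1/ε₂ − 1).
T₁⁴ − T₂⁴ = 3.851×10¹⁰ − 3.318×10⁹ = 3.520×10¹⁰ K⁴.
1/ε₁ + 1/ε₂ − 1 = 1.333 + 2.703 − 1 = 3.036.
q = 5.67×10⁻⁸ × 3.520×10¹⁰ / 3.036.

q ≈ 657 W/m²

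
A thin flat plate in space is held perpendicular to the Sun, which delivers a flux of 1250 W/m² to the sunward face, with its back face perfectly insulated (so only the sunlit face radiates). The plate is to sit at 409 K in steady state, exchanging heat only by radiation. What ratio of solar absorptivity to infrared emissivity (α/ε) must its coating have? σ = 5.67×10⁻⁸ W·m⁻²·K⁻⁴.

α/ε ≈ 1.27

Balance: αS·A = εσ·1A·T⁴ ⇒ α/ε = σT⁴/S.
α/ε = 5.67×10⁻⁸·(409)⁴/1250 = 5.67×10⁻⁸·2.798×10¹⁰/1250.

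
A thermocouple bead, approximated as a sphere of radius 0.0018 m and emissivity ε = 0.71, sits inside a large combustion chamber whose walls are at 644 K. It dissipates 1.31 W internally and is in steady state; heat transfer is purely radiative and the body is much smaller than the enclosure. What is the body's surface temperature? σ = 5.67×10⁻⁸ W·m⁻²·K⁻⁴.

For a small grey body in a large enclosure, net radiated power = εσA(T⁴ − T_w⁴).
Steady state: P = εσA(T⁴ − T_w⁴) with A = 4πr² = 4.072×10⁻⁵ m².
T⁴ = P/(εσA) + T_w⁴ = 1.31/(0.71·5.67×10⁻⁸·4.072×10⁻⁵) + (644)⁴
    = 7.992×10¹¹ + 1.720×10¹¹ = 9.712×10¹¹ K⁴.

T ≈ 993 K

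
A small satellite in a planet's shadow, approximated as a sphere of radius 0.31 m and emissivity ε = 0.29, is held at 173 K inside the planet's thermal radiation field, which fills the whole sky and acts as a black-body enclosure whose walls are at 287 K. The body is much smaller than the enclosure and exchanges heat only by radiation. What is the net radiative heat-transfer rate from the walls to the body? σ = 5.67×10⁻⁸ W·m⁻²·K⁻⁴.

P_net ≈ 117 W

For a small grey body in a large enclosure: P_net = εσA(T_body⁴ − T_wall⁴).
A = 4πr² = 1.208 m²; T_body⁴ − T_wall⁴ = 8.957×10⁸ − 6.785×10⁹ = -5.889×10⁹ K⁴.
|P_net| = 0.29·5.67×10⁻⁸·1.208·5.889×10⁹.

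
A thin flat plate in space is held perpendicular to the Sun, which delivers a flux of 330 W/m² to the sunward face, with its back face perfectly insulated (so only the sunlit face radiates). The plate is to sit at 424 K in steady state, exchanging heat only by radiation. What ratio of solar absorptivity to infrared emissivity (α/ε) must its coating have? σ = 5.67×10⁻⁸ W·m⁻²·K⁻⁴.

Balance: αS·A = εσ·1A·T⁴ ⇒ α/ε = σT⁴/S.
α/ε = 5.67×10⁻⁸·(424)⁴/330 = 5.67×10⁻⁸·3.232×10¹⁰/330.

α/ε ≈ 5.55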